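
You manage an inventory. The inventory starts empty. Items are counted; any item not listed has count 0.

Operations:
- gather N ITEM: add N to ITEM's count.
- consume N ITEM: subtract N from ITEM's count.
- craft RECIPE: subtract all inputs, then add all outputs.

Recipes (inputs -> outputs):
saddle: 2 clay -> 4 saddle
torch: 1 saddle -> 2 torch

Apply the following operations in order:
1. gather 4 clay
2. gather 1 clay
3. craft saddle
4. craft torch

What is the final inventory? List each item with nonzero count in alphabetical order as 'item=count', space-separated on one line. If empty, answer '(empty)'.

Answer: clay=3 saddle=3 torch=2

Derivation:
After 1 (gather 4 clay): clay=4
After 2 (gather 1 clay): clay=5
After 3 (craft saddle): clay=3 saddle=4
After 4 (craft torch): clay=3 saddle=3 torch=2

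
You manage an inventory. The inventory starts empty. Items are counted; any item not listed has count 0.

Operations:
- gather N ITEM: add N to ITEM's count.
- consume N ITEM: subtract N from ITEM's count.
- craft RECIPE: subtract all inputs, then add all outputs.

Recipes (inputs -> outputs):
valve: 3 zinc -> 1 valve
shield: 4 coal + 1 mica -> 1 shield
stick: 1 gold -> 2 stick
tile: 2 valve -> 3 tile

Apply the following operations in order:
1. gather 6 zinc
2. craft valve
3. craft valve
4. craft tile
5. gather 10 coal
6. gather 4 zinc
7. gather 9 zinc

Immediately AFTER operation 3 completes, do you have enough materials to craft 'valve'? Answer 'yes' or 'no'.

After 1 (gather 6 zinc): zinc=6
After 2 (craft valve): valve=1 zinc=3
After 3 (craft valve): valve=2

Answer: no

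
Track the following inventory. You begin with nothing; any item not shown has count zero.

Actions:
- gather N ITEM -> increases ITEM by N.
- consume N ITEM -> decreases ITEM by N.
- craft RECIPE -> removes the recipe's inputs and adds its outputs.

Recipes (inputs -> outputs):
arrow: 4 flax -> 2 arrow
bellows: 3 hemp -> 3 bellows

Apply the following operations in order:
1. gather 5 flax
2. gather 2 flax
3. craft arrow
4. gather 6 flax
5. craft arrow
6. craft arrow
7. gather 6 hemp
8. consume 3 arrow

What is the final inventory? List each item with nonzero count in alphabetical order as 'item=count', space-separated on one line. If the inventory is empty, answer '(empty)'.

Answer: arrow=3 flax=1 hemp=6

Derivation:
After 1 (gather 5 flax): flax=5
After 2 (gather 2 flax): flax=7
After 3 (craft arrow): arrow=2 flax=3
After 4 (gather 6 flax): arrow=2 flax=9
After 5 (craft arrow): arrow=4 flax=5
After 6 (craft arrow): arrow=6 flax=1
After 7 (gather 6 hemp): arrow=6 flax=1 hemp=6
After 8 (consume 3 arrow): arrow=3 flax=1 hemp=6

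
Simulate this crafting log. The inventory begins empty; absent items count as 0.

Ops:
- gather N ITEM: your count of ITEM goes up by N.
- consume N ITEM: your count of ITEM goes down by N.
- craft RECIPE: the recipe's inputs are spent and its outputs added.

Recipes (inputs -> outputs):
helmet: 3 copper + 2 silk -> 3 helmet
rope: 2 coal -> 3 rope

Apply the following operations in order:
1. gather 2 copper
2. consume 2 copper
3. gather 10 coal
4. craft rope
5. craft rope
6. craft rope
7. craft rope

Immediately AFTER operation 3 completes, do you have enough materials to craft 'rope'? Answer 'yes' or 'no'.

After 1 (gather 2 copper): copper=2
After 2 (consume 2 copper): (empty)
After 3 (gather 10 coal): coal=10

Answer: yes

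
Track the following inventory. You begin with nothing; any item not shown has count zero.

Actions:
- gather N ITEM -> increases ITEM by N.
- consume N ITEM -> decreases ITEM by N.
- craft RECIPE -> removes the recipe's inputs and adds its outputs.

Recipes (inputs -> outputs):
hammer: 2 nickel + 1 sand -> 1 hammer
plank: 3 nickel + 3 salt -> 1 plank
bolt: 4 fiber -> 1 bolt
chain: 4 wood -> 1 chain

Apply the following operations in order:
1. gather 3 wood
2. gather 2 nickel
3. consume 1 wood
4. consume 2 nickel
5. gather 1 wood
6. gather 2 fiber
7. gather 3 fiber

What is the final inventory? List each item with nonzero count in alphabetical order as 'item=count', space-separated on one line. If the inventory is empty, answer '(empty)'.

After 1 (gather 3 wood): wood=3
After 2 (gather 2 nickel): nickel=2 wood=3
After 3 (consume 1 wood): nickel=2 wood=2
After 4 (consume 2 nickel): wood=2
After 5 (gather 1 wood): wood=3
After 6 (gather 2 fiber): fiber=2 wood=3
After 7 (gather 3 fiber): fiber=5 wood=3

Answer: fiber=5 wood=3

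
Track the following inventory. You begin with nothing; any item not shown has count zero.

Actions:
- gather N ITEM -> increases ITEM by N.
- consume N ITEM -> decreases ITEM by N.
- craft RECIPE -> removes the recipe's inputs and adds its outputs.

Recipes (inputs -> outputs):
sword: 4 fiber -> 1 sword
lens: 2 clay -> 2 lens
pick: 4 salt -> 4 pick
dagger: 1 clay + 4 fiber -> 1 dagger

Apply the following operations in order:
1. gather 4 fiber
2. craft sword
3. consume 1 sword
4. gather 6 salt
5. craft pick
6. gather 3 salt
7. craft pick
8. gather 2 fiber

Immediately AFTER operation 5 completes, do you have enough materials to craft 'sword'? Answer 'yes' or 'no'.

After 1 (gather 4 fiber): fiber=4
After 2 (craft sword): sword=1
After 3 (consume 1 sword): (empty)
After 4 (gather 6 salt): salt=6
After 5 (craft pick): pick=4 salt=2

Answer: no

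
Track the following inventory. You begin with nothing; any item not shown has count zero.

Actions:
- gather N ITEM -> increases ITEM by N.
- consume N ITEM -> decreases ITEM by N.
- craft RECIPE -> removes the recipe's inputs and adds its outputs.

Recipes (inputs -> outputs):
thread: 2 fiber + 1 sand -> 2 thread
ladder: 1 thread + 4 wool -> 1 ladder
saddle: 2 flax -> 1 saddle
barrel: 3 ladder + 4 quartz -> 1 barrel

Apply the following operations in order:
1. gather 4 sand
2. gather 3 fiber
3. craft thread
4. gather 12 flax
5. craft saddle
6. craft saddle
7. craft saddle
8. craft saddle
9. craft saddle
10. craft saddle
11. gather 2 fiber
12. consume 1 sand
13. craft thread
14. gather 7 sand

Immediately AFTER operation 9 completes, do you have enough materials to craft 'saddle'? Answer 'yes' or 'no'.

After 1 (gather 4 sand): sand=4
After 2 (gather 3 fiber): fiber=3 sand=4
After 3 (craft thread): fiber=1 sand=3 thread=2
After 4 (gather 12 flax): fiber=1 flax=12 sand=3 thread=2
After 5 (craft saddle): fiber=1 flax=10 saddle=1 sand=3 thread=2
After 6 (craft saddle): fiber=1 flax=8 saddle=2 sand=3 thread=2
After 7 (craft saddle): fiber=1 flax=6 saddle=3 sand=3 thread=2
After 8 (craft saddle): fiber=1 flax=4 saddle=4 sand=3 thread=2
After 9 (craft saddle): fiber=1 flax=2 saddle=5 sand=3 thread=2

Answer: yes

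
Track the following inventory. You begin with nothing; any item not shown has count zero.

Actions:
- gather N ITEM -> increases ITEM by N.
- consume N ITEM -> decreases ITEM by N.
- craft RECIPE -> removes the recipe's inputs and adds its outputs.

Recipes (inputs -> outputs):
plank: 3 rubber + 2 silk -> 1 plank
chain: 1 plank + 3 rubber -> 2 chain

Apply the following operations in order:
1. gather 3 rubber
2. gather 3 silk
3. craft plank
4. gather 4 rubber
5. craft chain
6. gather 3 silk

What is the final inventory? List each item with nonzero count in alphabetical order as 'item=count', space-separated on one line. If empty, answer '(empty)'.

Answer: chain=2 rubber=1 silk=4

Derivation:
After 1 (gather 3 rubber): rubber=3
After 2 (gather 3 silk): rubber=3 silk=3
After 3 (craft plank): plank=1 silk=1
After 4 (gather 4 rubber): plank=1 rubber=4 silk=1
After 5 (craft chain): chain=2 rubber=1 silk=1
After 6 (gather 3 silk): chain=2 rubber=1 silk=4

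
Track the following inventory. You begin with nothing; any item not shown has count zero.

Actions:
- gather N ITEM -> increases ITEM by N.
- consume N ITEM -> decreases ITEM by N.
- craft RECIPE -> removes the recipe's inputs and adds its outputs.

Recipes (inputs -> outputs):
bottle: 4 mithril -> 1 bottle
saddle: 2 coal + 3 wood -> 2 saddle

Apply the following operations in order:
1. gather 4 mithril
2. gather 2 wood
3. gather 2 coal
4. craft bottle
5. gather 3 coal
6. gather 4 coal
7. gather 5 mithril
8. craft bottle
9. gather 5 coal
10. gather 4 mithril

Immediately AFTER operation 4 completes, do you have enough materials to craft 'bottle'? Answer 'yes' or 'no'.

Answer: no

Derivation:
After 1 (gather 4 mithril): mithril=4
After 2 (gather 2 wood): mithril=4 wood=2
After 3 (gather 2 coal): coal=2 mithril=4 wood=2
After 4 (craft bottle): bottle=1 coal=2 wood=2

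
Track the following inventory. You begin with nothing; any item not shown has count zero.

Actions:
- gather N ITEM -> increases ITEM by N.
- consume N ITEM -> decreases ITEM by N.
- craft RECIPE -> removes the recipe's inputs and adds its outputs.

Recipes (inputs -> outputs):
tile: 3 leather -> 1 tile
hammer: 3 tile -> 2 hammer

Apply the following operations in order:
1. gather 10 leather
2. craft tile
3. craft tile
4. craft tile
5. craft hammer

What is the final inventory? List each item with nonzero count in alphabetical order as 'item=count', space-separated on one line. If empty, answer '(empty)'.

Answer: hammer=2 leather=1

Derivation:
After 1 (gather 10 leather): leather=10
After 2 (craft tile): leather=7 tile=1
After 3 (craft tile): leather=4 tile=2
After 4 (craft tile): leather=1 tile=3
After 5 (craft hammer): hammer=2 leather=1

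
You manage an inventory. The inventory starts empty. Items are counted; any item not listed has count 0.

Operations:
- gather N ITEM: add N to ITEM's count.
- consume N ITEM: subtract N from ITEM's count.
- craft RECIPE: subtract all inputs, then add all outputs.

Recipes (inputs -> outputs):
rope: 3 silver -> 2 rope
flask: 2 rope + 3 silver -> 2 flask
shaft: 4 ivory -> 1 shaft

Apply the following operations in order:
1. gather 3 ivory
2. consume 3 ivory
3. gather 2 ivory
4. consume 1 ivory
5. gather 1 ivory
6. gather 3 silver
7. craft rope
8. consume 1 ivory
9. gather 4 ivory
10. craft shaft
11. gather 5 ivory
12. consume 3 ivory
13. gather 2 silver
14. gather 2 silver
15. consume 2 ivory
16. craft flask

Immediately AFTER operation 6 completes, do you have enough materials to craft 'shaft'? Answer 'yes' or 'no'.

Answer: no

Derivation:
After 1 (gather 3 ivory): ivory=3
After 2 (consume 3 ivory): (empty)
After 3 (gather 2 ivory): ivory=2
After 4 (consume 1 ivory): ivory=1
After 5 (gather 1 ivory): ivory=2
After 6 (gather 3 silver): ivory=2 silver=3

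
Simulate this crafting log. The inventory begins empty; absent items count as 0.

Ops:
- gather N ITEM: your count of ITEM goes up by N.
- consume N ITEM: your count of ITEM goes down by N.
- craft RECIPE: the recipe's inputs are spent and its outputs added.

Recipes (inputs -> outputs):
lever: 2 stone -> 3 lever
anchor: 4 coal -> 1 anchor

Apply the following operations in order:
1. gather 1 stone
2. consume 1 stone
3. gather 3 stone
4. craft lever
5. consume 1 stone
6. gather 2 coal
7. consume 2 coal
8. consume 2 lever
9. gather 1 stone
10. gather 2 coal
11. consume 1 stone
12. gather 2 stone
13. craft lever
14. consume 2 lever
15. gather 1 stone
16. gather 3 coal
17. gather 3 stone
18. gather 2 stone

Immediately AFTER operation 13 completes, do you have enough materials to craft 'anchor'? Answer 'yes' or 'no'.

After 1 (gather 1 stone): stone=1
After 2 (consume 1 stone): (empty)
After 3 (gather 3 stone): stone=3
After 4 (craft lever): lever=3 stone=1
After 5 (consume 1 stone): lever=3
After 6 (gather 2 coal): coal=2 lever=3
After 7 (consume 2 coal): lever=3
After 8 (consume 2 lever): lever=1
After 9 (gather 1 stone): lever=1 stone=1
After 10 (gather 2 coal): coal=2 lever=1 stone=1
After 11 (consume 1 stone): coal=2 lever=1
After 12 (gather 2 stone): coal=2 lever=1 stone=2
After 13 (craft lever): coal=2 lever=4

Answer: no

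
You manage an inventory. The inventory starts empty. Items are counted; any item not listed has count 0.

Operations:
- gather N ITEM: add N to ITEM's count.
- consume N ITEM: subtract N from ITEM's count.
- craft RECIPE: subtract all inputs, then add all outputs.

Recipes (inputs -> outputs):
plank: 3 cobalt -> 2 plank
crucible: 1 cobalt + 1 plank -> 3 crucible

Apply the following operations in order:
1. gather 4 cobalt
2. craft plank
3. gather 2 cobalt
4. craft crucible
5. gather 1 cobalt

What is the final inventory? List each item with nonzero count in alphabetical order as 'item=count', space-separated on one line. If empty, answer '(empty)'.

After 1 (gather 4 cobalt): cobalt=4
After 2 (craft plank): cobalt=1 plank=2
After 3 (gather 2 cobalt): cobalt=3 plank=2
After 4 (craft crucible): cobalt=2 crucible=3 plank=1
After 5 (gather 1 cobalt): cobalt=3 crucible=3 plank=1

Answer: cobalt=3 crucible=3 plank=1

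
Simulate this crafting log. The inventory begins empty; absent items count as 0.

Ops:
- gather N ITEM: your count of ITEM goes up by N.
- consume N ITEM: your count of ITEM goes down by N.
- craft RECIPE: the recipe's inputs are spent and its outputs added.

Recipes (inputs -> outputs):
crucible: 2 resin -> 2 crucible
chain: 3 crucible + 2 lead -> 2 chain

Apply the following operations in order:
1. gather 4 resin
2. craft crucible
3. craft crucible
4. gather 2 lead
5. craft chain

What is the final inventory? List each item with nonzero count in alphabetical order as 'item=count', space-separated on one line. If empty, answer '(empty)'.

Answer: chain=2 crucible=1

Derivation:
After 1 (gather 4 resin): resin=4
After 2 (craft crucible): crucible=2 resin=2
After 3 (craft crucible): crucible=4
After 4 (gather 2 lead): crucible=4 lead=2
After 5 (craft chain): chain=2 crucible=1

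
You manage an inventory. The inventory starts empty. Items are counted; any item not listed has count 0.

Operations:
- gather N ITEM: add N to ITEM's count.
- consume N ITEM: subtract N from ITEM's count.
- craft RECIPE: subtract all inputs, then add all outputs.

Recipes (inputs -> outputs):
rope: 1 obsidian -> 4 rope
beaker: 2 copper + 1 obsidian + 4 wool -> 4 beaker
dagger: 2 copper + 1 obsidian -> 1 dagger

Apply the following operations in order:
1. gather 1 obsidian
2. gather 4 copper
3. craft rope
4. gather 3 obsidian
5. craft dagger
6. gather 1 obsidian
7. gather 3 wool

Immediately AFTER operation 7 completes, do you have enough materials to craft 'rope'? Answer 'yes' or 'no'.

Answer: yes

Derivation:
After 1 (gather 1 obsidian): obsidian=1
After 2 (gather 4 copper): copper=4 obsidian=1
After 3 (craft rope): copper=4 rope=4
After 4 (gather 3 obsidian): copper=4 obsidian=3 rope=4
After 5 (craft dagger): copper=2 dagger=1 obsidian=2 rope=4
After 6 (gather 1 obsidian): copper=2 dagger=1 obsidian=3 rope=4
After 7 (gather 3 wool): copper=2 dagger=1 obsidian=3 rope=4 wool=3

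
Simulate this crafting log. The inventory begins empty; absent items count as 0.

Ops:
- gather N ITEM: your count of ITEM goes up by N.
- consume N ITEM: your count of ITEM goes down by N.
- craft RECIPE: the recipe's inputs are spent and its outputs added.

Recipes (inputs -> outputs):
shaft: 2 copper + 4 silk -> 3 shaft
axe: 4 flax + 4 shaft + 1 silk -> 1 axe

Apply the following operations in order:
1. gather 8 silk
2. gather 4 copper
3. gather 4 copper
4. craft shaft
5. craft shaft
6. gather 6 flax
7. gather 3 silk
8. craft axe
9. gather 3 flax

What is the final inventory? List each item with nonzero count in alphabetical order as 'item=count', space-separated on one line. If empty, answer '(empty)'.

After 1 (gather 8 silk): silk=8
After 2 (gather 4 copper): copper=4 silk=8
After 3 (gather 4 copper): copper=8 silk=8
After 4 (craft shaft): copper=6 shaft=3 silk=4
After 5 (craft shaft): copper=4 shaft=6
After 6 (gather 6 flax): copper=4 flax=6 shaft=6
After 7 (gather 3 silk): copper=4 flax=6 shaft=6 silk=3
After 8 (craft axe): axe=1 copper=4 flax=2 shaft=2 silk=2
After 9 (gather 3 flax): axe=1 copper=4 flax=5 shaft=2 silk=2

Answer: axe=1 copper=4 flax=5 shaft=2 silk=2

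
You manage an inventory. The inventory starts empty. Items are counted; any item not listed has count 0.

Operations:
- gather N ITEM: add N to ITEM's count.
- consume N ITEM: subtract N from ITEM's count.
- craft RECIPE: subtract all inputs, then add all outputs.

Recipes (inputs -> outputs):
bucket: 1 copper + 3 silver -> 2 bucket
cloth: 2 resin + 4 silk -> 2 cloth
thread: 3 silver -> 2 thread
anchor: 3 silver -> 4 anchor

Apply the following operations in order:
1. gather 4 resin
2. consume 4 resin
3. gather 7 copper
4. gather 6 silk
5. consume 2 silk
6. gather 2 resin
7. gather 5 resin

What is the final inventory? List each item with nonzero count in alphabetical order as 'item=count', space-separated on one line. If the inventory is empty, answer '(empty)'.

Answer: copper=7 resin=7 silk=4

Derivation:
After 1 (gather 4 resin): resin=4
After 2 (consume 4 resin): (empty)
After 3 (gather 7 copper): copper=7
After 4 (gather 6 silk): copper=7 silk=6
After 5 (consume 2 silk): copper=7 silk=4
After 6 (gather 2 resin): copper=7 resin=2 silk=4
After 7 (gather 5 resin): copper=7 resin=7 silk=4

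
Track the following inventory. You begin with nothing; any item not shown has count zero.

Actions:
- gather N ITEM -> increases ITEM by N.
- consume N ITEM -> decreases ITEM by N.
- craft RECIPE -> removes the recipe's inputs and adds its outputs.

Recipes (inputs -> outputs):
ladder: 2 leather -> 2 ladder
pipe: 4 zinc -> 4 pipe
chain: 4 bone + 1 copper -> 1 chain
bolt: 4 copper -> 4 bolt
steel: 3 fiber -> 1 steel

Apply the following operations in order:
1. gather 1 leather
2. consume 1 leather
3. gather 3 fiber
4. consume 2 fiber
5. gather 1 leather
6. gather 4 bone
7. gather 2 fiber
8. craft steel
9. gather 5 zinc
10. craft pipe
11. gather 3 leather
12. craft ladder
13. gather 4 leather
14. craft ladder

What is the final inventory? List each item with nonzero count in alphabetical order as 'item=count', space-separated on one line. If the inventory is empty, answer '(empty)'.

After 1 (gather 1 leather): leather=1
After 2 (consume 1 leather): (empty)
After 3 (gather 3 fiber): fiber=3
After 4 (consume 2 fiber): fiber=1
After 5 (gather 1 leather): fiber=1 leather=1
After 6 (gather 4 bone): bone=4 fiber=1 leather=1
After 7 (gather 2 fiber): bone=4 fiber=3 leather=1
After 8 (craft steel): bone=4 leather=1 steel=1
After 9 (gather 5 zinc): bone=4 leather=1 steel=1 zinc=5
After 10 (craft pipe): bone=4 leather=1 pipe=4 steel=1 zinc=1
After 11 (gather 3 leather): bone=4 leather=4 pipe=4 steel=1 zinc=1
After 12 (craft ladder): bone=4 ladder=2 leather=2 pipe=4 steel=1 zinc=1
After 13 (gather 4 leather): bone=4 ladder=2 leather=6 pipe=4 steel=1 zinc=1
After 14 (craft ladder): bone=4 ladder=4 leather=4 pipe=4 steel=1 zinc=1

Answer: bone=4 ladder=4 leather=4 pipe=4 steel=1 zinc=1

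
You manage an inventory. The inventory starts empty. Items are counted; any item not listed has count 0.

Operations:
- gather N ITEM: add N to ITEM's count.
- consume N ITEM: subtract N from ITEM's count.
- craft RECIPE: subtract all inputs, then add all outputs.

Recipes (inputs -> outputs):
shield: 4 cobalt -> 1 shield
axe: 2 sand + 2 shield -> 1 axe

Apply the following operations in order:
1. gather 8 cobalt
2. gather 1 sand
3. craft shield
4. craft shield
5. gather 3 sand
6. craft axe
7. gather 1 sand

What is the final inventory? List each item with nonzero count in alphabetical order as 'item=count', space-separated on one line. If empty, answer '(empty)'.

Answer: axe=1 sand=3

Derivation:
After 1 (gather 8 cobalt): cobalt=8
After 2 (gather 1 sand): cobalt=8 sand=1
After 3 (craft shield): cobalt=4 sand=1 shield=1
After 4 (craft shield): sand=1 shield=2
After 5 (gather 3 sand): sand=4 shield=2
After 6 (craft axe): axe=1 sand=2
After 7 (gather 1 sand): axe=1 sand=3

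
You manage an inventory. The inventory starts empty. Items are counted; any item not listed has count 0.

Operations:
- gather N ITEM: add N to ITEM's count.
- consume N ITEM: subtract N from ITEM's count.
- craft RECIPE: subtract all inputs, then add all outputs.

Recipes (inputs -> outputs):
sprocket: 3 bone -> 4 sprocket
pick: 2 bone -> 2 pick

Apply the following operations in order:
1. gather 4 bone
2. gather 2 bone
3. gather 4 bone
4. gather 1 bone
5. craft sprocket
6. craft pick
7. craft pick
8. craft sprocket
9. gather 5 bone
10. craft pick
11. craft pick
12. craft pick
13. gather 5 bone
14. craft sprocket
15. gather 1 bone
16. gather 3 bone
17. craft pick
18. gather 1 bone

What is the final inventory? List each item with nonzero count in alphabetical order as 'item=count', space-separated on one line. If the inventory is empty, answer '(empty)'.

Answer: bone=5 pick=12 sprocket=12

Derivation:
After 1 (gather 4 bone): bone=4
After 2 (gather 2 bone): bone=6
After 3 (gather 4 bone): bone=10
After 4 (gather 1 bone): bone=11
After 5 (craft sprocket): bone=8 sprocket=4
After 6 (craft pick): bone=6 pick=2 sprocket=4
After 7 (craft pick): bone=4 pick=4 sprocket=4
After 8 (craft sprocket): bone=1 pick=4 sprocket=8
After 9 (gather 5 bone): bone=6 pick=4 sprocket=8
After 10 (craft pick): bone=4 pick=6 sprocket=8
After 11 (craft pick): bone=2 pick=8 sprocket=8
After 12 (craft pick): pick=10 sprocket=8
After 13 (gather 5 bone): bone=5 pick=10 sprocket=8
After 14 (craft sprocket): bone=2 pick=10 sprocket=12
After 15 (gather 1 bone): bone=3 pick=10 sprocket=12
After 16 (gather 3 bone): bone=6 pick=10 sprocket=12
After 17 (craft pick): bone=4 pick=12 sprocket=12
After 18 (gather 1 bone): bone=5 pick=12 sprocket=12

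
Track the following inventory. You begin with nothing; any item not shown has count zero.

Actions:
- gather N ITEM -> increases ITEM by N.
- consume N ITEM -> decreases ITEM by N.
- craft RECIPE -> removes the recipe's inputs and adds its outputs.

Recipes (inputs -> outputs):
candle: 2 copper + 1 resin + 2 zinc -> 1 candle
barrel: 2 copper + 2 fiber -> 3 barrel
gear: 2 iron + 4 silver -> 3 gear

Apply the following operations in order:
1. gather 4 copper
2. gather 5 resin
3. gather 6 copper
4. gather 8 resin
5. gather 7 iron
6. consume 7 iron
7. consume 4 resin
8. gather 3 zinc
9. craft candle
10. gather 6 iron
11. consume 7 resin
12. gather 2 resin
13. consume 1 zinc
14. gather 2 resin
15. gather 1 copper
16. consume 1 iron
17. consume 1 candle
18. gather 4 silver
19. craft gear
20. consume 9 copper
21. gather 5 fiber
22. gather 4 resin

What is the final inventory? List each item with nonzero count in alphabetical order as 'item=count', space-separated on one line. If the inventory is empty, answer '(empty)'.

After 1 (gather 4 copper): copper=4
After 2 (gather 5 resin): copper=4 resin=5
After 3 (gather 6 copper): copper=10 resin=5
After 4 (gather 8 resin): copper=10 resin=13
After 5 (gather 7 iron): copper=10 iron=7 resin=13
After 6 (consume 7 iron): copper=10 resin=13
After 7 (consume 4 resin): copper=10 resin=9
After 8 (gather 3 zinc): copper=10 resin=9 zinc=3
After 9 (craft candle): candle=1 copper=8 resin=8 zinc=1
After 10 (gather 6 iron): candle=1 copper=8 iron=6 resin=8 zinc=1
After 11 (consume 7 resin): candle=1 copper=8 iron=6 resin=1 zinc=1
After 12 (gather 2 resin): candle=1 copper=8 iron=6 resin=3 zinc=1
After 13 (consume 1 zinc): candle=1 copper=8 iron=6 resin=3
After 14 (gather 2 resin): candle=1 copper=8 iron=6 resin=5
After 15 (gather 1 copper): candle=1 copper=9 iron=6 resin=5
After 16 (consume 1 iron): candle=1 copper=9 iron=5 resin=5
After 17 (consume 1 candle): copper=9 iron=5 resin=5
After 18 (gather 4 silver): copper=9 iron=5 resin=5 silver=4
After 19 (craft gear): copper=9 gear=3 iron=3 resin=5
After 20 (consume 9 copper): gear=3 iron=3 resin=5
After 21 (gather 5 fiber): fiber=5 gear=3 iron=3 resin=5
After 22 (gather 4 resin): fiber=5 gear=3 iron=3 resin=9

Answer: fiber=5 gear=3 iron=3 resin=9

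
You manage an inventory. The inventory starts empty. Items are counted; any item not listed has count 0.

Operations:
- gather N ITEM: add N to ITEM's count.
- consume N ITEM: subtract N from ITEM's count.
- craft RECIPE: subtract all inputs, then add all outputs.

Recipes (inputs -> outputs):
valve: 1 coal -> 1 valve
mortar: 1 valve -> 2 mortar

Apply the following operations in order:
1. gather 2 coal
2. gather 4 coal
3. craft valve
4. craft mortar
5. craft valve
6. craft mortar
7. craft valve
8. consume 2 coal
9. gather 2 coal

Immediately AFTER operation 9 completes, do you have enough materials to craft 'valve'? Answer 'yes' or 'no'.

After 1 (gather 2 coal): coal=2
After 2 (gather 4 coal): coal=6
After 3 (craft valve): coal=5 valve=1
After 4 (craft mortar): coal=5 mortar=2
After 5 (craft valve): coal=4 mortar=2 valve=1
After 6 (craft mortar): coal=4 mortar=4
After 7 (craft valve): coal=3 mortar=4 valve=1
After 8 (consume 2 coal): coal=1 mortar=4 valve=1
After 9 (gather 2 coal): coal=3 mortar=4 valve=1

Answer: yes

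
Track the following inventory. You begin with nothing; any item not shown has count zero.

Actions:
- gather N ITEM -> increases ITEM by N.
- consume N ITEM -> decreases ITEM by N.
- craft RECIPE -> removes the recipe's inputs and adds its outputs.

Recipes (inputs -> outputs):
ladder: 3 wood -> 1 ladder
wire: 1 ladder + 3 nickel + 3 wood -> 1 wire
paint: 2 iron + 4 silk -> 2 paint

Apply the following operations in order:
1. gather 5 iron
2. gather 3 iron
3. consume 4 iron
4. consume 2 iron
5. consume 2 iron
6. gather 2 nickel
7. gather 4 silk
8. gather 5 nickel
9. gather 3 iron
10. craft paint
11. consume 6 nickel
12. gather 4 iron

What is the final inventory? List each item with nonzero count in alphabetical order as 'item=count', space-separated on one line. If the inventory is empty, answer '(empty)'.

Answer: iron=5 nickel=1 paint=2

Derivation:
After 1 (gather 5 iron): iron=5
After 2 (gather 3 iron): iron=8
After 3 (consume 4 iron): iron=4
After 4 (consume 2 iron): iron=2
After 5 (consume 2 iron): (empty)
After 6 (gather 2 nickel): nickel=2
After 7 (gather 4 silk): nickel=2 silk=4
After 8 (gather 5 nickel): nickel=7 silk=4
After 9 (gather 3 iron): iron=3 nickel=7 silk=4
After 10 (craft paint): iron=1 nickel=7 paint=2
After 11 (consume 6 nickel): iron=1 nickel=1 paint=2
After 12 (gather 4 iron): iron=5 nickel=1 paint=2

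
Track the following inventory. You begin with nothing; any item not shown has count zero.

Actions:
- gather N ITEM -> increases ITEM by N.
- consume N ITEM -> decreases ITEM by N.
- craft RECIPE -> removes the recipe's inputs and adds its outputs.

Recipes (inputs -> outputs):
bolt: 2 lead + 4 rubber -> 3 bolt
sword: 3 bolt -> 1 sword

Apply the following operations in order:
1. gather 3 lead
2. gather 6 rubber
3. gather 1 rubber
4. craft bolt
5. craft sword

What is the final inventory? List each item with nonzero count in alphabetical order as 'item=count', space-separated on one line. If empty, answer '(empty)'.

Answer: lead=1 rubber=3 sword=1

Derivation:
After 1 (gather 3 lead): lead=3
After 2 (gather 6 rubber): lead=3 rubber=6
After 3 (gather 1 rubber): lead=3 rubber=7
After 4 (craft bolt): bolt=3 lead=1 rubber=3
After 5 (craft sword): lead=1 rubber=3 sword=1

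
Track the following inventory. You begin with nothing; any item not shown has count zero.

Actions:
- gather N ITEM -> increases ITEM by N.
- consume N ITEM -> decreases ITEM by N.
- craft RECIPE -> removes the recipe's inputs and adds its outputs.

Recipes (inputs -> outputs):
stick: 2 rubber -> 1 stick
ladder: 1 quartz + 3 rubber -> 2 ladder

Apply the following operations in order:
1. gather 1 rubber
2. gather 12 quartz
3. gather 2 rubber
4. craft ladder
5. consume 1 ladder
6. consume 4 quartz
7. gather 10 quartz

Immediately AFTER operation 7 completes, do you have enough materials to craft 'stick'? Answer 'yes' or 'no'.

After 1 (gather 1 rubber): rubber=1
After 2 (gather 12 quartz): quartz=12 rubber=1
After 3 (gather 2 rubber): quartz=12 rubber=3
After 4 (craft ladder): ladder=2 quartz=11
After 5 (consume 1 ladder): ladder=1 quartz=11
After 6 (consume 4 quartz): ladder=1 quartz=7
After 7 (gather 10 quartz): ladder=1 quartz=17

Answer: no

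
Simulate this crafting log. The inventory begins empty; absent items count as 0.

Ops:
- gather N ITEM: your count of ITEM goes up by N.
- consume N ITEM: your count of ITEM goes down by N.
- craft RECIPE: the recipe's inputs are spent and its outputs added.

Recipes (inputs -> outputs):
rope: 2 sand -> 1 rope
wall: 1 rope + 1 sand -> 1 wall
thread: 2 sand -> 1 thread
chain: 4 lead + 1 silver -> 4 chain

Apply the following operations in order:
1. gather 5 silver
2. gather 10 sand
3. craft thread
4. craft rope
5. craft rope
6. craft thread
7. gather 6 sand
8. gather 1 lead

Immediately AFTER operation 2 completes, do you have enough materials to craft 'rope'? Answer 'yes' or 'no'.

Answer: yes

Derivation:
After 1 (gather 5 silver): silver=5
After 2 (gather 10 sand): sand=10 silver=5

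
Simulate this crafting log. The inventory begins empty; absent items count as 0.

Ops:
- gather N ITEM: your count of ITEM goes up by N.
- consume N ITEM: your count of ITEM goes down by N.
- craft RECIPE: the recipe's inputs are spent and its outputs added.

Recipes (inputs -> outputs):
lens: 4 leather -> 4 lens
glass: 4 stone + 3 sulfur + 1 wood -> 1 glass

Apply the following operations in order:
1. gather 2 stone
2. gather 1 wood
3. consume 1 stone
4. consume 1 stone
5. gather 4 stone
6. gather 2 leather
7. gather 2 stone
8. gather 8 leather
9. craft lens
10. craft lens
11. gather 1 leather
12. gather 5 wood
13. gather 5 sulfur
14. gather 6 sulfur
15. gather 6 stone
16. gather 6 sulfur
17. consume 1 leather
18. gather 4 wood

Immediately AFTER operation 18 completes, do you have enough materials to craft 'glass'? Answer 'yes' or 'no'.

After 1 (gather 2 stone): stone=2
After 2 (gather 1 wood): stone=2 wood=1
After 3 (consume 1 stone): stone=1 wood=1
After 4 (consume 1 stone): wood=1
After 5 (gather 4 stone): stone=4 wood=1
After 6 (gather 2 leather): leather=2 stone=4 wood=1
After 7 (gather 2 stone): leather=2 stone=6 wood=1
After 8 (gather 8 leather): leather=10 stone=6 wood=1
After 9 (craft lens): leather=6 lens=4 stone=6 wood=1
After 10 (craft lens): leather=2 lens=8 stone=6 wood=1
After 11 (gather 1 leather): leather=3 lens=8 stone=6 wood=1
After 12 (gather 5 wood): leather=3 lens=8 stone=6 wood=6
After 13 (gather 5 sulfur): leather=3 lens=8 stone=6 sulfur=5 wood=6
After 14 (gather 6 sulfur): leather=3 lens=8 stone=6 sulfur=11 wood=6
After 15 (gather 6 stone): leather=3 lens=8 stone=12 sulfur=11 wood=6
After 16 (gather 6 sulfur): leather=3 lens=8 stone=12 sulfur=17 wood=6
After 17 (consume 1 leather): leather=2 lens=8 stone=12 sulfur=17 wood=6
After 18 (gather 4 wood): leather=2 lens=8 stone=12 sulfur=17 wood=10

Answer: yes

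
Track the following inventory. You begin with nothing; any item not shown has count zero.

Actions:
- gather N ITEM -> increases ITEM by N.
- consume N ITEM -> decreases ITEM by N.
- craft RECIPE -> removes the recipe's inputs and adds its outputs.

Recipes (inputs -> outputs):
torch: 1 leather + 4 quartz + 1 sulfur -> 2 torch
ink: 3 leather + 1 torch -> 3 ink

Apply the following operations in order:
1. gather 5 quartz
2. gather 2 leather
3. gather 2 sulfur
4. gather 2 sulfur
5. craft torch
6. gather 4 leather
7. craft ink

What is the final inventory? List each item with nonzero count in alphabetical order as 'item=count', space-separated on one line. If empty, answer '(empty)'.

After 1 (gather 5 quartz): quartz=5
After 2 (gather 2 leather): leather=2 quartz=5
After 3 (gather 2 sulfur): leather=2 quartz=5 sulfur=2
After 4 (gather 2 sulfur): leather=2 quartz=5 sulfur=4
After 5 (craft torch): leather=1 quartz=1 sulfur=3 torch=2
After 6 (gather 4 leather): leather=5 quartz=1 sulfur=3 torch=2
After 7 (craft ink): ink=3 leather=2 quartz=1 sulfur=3 torch=1

Answer: ink=3 leather=2 quartz=1 sulfur=3 torch=1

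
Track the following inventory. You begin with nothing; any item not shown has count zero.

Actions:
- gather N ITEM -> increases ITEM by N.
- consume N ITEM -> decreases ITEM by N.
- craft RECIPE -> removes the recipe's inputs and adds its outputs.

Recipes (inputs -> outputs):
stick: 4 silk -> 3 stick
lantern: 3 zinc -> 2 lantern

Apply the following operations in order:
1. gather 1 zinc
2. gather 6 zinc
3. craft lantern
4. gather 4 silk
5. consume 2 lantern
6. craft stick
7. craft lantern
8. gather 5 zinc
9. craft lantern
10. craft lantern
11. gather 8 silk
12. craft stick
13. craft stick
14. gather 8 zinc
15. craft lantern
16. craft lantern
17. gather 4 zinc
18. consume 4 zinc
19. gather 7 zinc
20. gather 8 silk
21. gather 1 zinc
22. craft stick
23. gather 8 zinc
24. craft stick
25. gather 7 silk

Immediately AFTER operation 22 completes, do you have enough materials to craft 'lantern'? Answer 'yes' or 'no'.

After 1 (gather 1 zinc): zinc=1
After 2 (gather 6 zinc): zinc=7
After 3 (craft lantern): lantern=2 zinc=4
After 4 (gather 4 silk): lantern=2 silk=4 zinc=4
After 5 (consume 2 lantern): silk=4 zinc=4
After 6 (craft stick): stick=3 zinc=4
After 7 (craft lantern): lantern=2 stick=3 zinc=1
After 8 (gather 5 zinc): lantern=2 stick=3 zinc=6
After 9 (craft lantern): lantern=4 stick=3 zinc=3
After 10 (craft lantern): lantern=6 stick=3
After 11 (gather 8 silk): lantern=6 silk=8 stick=3
After 12 (craft stick): lantern=6 silk=4 stick=6
After 13 (craft stick): lantern=6 stick=9
After 14 (gather 8 zinc): lantern=6 stick=9 zinc=8
After 15 (craft lantern): lantern=8 stick=9 zinc=5
After 16 (craft lantern): lantern=10 stick=9 zinc=2
After 17 (gather 4 zinc): lantern=10 stick=9 zinc=6
After 18 (consume 4 zinc): lantern=10 stick=9 zinc=2
After 19 (gather 7 zinc): lantern=10 stick=9 zinc=9
After 20 (gather 8 silk): lantern=10 silk=8 stick=9 zinc=9
After 21 (gather 1 zinc): lantern=10 silk=8 stick=9 zinc=10
After 22 (craft stick): lantern=10 silk=4 stick=12 zinc=10

Answer: yes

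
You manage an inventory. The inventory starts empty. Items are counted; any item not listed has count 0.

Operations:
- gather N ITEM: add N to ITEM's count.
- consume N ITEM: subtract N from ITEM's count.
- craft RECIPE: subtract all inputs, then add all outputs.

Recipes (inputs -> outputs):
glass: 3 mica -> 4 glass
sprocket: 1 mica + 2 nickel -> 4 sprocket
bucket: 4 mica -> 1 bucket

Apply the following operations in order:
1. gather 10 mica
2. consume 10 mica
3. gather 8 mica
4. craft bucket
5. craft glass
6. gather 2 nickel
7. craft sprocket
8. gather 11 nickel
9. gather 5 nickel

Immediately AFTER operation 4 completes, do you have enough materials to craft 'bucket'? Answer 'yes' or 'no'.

Answer: yes

Derivation:
After 1 (gather 10 mica): mica=10
After 2 (consume 10 mica): (empty)
After 3 (gather 8 mica): mica=8
After 4 (craft bucket): bucket=1 mica=4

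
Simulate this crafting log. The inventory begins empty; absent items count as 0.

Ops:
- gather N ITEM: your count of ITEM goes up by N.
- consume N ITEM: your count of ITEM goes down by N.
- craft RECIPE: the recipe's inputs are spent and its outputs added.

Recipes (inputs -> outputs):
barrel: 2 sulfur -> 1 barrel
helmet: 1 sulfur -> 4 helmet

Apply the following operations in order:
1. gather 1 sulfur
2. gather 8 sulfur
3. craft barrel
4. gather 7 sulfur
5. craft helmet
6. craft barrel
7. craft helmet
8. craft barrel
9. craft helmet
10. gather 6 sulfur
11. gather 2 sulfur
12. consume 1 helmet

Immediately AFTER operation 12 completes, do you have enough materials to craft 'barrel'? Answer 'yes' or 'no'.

After 1 (gather 1 sulfur): sulfur=1
After 2 (gather 8 sulfur): sulfur=9
After 3 (craft barrel): barrel=1 sulfur=7
After 4 (gather 7 sulfur): barrel=1 sulfur=14
After 5 (craft helmet): barrel=1 helmet=4 sulfur=13
After 6 (craft barrel): barrel=2 helmet=4 sulfur=11
After 7 (craft helmet): barrel=2 helmet=8 sulfur=10
After 8 (craft barrel): barrel=3 helmet=8 sulfur=8
After 9 (craft helmet): barrel=3 helmet=12 sulfur=7
After 10 (gather 6 sulfur): barrel=3 helmet=12 sulfur=13
After 11 (gather 2 sulfur): barrel=3 helmet=12 sulfur=15
After 12 (consume 1 helmet): barrel=3 helmet=11 sulfur=15

Answer: yes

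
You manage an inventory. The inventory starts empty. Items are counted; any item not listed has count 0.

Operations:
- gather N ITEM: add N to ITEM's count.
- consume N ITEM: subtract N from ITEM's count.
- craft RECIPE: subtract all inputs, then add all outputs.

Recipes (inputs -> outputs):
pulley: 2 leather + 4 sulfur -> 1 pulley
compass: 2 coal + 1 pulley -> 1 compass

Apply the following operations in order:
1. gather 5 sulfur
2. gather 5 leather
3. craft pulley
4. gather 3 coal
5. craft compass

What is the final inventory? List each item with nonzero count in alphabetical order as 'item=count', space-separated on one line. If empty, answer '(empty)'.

After 1 (gather 5 sulfur): sulfur=5
After 2 (gather 5 leather): leather=5 sulfur=5
After 3 (craft pulley): leather=3 pulley=1 sulfur=1
After 4 (gather 3 coal): coal=3 leather=3 pulley=1 sulfur=1
After 5 (craft compass): coal=1 compass=1 leather=3 sulfur=1

Answer: coal=1 compass=1 leather=3 sulfur=1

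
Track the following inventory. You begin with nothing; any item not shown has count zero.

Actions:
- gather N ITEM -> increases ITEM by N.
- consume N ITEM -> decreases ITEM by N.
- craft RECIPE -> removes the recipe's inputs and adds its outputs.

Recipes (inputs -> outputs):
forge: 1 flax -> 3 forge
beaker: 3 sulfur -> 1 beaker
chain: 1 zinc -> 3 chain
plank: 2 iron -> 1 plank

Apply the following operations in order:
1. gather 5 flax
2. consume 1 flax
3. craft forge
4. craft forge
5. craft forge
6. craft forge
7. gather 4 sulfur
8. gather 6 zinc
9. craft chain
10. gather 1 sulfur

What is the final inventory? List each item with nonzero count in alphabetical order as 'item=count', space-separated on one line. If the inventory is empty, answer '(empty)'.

Answer: chain=3 forge=12 sulfur=5 zinc=5

Derivation:
After 1 (gather 5 flax): flax=5
After 2 (consume 1 flax): flax=4
After 3 (craft forge): flax=3 forge=3
After 4 (craft forge): flax=2 forge=6
After 5 (craft forge): flax=1 forge=9
After 6 (craft forge): forge=12
After 7 (gather 4 sulfur): forge=12 sulfur=4
After 8 (gather 6 zinc): forge=12 sulfur=4 zinc=6
After 9 (craft chain): chain=3 forge=12 sulfur=4 zinc=5
After 10 (gather 1 sulfur): chain=3 forge=12 sulfur=5 zinc=5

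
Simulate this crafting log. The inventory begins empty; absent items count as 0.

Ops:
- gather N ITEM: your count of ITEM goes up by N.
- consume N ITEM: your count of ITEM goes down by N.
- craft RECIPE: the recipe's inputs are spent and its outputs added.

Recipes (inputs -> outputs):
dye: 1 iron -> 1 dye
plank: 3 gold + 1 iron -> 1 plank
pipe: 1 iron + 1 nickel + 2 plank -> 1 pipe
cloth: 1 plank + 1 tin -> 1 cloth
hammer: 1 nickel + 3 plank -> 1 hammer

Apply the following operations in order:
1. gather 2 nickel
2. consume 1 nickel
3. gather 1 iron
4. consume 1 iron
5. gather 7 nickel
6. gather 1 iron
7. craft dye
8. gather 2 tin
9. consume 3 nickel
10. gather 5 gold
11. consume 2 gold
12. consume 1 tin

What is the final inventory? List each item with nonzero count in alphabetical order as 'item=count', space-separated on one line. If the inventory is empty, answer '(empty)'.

Answer: dye=1 gold=3 nickel=5 tin=1

Derivation:
After 1 (gather 2 nickel): nickel=2
After 2 (consume 1 nickel): nickel=1
After 3 (gather 1 iron): iron=1 nickel=1
After 4 (consume 1 iron): nickel=1
After 5 (gather 7 nickel): nickel=8
After 6 (gather 1 iron): iron=1 nickel=8
After 7 (craft dye): dye=1 nickel=8
After 8 (gather 2 tin): dye=1 nickel=8 tin=2
After 9 (consume 3 nickel): dye=1 nickel=5 tin=2
After 10 (gather 5 gold): dye=1 gold=5 nickel=5 tin=2
After 11 (consume 2 gold): dye=1 gold=3 nickel=5 tin=2
After 12 (consume 1 tin): dye=1 gold=3 nickel=5 tin=1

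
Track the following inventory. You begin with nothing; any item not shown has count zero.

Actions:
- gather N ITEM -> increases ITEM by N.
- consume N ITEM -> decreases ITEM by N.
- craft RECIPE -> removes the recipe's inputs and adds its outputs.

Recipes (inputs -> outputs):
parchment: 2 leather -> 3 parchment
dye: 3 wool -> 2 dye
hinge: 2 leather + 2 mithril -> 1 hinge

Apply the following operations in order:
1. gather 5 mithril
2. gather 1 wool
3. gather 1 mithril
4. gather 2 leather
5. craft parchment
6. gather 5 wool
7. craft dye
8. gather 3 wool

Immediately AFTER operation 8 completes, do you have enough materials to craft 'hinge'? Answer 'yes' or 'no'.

After 1 (gather 5 mithril): mithril=5
After 2 (gather 1 wool): mithril=5 wool=1
After 3 (gather 1 mithril): mithril=6 wool=1
After 4 (gather 2 leather): leather=2 mithril=6 wool=1
After 5 (craft parchment): mithril=6 parchment=3 wool=1
After 6 (gather 5 wool): mithril=6 parchment=3 wool=6
After 7 (craft dye): dye=2 mithril=6 parchment=3 wool=3
After 8 (gather 3 wool): dye=2 mithril=6 parchment=3 wool=6

Answer: no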